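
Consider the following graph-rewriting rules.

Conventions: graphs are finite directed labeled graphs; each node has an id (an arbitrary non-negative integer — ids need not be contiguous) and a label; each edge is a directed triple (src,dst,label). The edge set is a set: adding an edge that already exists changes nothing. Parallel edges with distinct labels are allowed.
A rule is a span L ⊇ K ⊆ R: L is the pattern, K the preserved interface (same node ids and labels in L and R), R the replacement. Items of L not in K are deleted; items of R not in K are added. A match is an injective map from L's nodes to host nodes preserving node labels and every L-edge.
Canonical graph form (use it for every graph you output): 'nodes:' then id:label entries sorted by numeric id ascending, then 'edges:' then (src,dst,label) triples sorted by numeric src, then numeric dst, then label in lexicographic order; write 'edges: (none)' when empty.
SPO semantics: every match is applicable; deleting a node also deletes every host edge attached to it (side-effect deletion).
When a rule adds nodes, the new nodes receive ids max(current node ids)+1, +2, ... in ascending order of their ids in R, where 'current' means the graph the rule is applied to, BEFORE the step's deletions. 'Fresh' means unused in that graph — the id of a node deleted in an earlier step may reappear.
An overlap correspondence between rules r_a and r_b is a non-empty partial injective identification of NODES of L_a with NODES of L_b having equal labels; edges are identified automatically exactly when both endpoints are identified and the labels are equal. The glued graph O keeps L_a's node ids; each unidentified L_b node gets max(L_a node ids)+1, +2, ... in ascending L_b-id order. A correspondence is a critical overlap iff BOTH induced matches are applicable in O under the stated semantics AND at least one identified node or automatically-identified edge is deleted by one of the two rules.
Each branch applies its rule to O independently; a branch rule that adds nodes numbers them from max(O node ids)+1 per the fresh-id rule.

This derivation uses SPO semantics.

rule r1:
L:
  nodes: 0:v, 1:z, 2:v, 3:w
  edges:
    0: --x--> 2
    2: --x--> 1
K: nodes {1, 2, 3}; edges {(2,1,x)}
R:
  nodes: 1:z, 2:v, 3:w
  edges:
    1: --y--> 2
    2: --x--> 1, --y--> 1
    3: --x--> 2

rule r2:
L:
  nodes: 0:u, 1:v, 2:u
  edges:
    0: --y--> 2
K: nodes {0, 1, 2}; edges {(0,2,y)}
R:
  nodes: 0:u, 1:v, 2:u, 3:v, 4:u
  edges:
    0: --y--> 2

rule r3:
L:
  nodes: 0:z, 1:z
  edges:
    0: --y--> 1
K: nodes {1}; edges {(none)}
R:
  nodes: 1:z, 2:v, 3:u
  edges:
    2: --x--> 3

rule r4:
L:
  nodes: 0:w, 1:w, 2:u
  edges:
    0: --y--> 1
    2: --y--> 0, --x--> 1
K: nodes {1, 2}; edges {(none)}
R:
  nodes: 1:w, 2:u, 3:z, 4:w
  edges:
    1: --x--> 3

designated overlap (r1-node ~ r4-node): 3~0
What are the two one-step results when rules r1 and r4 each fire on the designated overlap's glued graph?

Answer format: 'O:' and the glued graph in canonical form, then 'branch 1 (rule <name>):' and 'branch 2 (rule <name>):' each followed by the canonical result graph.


O:
nodes: 0:v, 1:z, 2:v, 3:w, 4:w, 5:u
edges: (0,2,x); (2,1,x); (3,4,y); (5,3,y); (5,4,x)
branch 1 (rule r1):
nodes: 1:z, 2:v, 3:w, 4:w, 5:u
edges: (1,2,y); (2,1,x); (2,1,y); (3,2,x); (3,4,y); (5,3,y); (5,4,x)
branch 2 (rule r4):
nodes: 0:v, 1:z, 2:v, 4:w, 5:u, 6:z, 7:w
edges: (0,2,x); (2,1,x); (4,6,x)


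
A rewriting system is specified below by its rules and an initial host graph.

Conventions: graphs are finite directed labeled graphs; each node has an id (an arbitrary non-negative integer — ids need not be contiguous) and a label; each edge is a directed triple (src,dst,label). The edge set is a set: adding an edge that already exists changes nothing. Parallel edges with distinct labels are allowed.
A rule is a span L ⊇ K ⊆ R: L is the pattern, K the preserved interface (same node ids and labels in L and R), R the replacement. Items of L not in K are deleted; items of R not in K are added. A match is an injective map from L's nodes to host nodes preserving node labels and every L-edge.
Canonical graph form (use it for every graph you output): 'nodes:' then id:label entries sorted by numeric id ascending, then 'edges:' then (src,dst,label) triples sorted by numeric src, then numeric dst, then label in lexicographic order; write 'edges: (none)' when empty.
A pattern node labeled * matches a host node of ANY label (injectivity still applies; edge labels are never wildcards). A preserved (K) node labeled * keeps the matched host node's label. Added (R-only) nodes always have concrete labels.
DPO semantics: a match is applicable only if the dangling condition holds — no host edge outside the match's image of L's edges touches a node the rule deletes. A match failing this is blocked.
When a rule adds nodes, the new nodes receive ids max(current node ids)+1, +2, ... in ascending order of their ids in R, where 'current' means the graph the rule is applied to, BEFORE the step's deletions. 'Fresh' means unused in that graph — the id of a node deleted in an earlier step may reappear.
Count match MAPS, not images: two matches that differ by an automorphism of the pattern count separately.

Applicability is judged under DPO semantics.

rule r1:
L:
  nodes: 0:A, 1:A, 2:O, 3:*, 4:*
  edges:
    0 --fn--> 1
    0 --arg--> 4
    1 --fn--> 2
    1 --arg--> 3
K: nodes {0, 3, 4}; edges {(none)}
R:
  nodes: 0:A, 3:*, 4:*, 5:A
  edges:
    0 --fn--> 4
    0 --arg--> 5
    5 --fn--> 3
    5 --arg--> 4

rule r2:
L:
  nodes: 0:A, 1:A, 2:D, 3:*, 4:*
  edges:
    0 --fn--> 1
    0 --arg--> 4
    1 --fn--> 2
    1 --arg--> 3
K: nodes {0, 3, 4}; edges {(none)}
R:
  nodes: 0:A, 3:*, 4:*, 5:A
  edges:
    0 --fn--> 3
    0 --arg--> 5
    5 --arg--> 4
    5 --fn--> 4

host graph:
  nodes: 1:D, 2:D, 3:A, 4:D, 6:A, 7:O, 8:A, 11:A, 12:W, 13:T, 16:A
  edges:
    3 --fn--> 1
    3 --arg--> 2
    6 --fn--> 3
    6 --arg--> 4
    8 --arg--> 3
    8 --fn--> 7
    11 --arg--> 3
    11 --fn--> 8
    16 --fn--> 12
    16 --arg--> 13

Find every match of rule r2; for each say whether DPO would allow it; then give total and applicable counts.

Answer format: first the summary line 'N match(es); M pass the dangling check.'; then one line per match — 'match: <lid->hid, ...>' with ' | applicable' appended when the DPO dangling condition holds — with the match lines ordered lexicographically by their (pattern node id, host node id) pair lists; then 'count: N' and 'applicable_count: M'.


1 match(es); 0 pass the dangling check.
match: 0->6, 1->3, 2->1, 3->2, 4->4
count: 1
applicable_count: 0


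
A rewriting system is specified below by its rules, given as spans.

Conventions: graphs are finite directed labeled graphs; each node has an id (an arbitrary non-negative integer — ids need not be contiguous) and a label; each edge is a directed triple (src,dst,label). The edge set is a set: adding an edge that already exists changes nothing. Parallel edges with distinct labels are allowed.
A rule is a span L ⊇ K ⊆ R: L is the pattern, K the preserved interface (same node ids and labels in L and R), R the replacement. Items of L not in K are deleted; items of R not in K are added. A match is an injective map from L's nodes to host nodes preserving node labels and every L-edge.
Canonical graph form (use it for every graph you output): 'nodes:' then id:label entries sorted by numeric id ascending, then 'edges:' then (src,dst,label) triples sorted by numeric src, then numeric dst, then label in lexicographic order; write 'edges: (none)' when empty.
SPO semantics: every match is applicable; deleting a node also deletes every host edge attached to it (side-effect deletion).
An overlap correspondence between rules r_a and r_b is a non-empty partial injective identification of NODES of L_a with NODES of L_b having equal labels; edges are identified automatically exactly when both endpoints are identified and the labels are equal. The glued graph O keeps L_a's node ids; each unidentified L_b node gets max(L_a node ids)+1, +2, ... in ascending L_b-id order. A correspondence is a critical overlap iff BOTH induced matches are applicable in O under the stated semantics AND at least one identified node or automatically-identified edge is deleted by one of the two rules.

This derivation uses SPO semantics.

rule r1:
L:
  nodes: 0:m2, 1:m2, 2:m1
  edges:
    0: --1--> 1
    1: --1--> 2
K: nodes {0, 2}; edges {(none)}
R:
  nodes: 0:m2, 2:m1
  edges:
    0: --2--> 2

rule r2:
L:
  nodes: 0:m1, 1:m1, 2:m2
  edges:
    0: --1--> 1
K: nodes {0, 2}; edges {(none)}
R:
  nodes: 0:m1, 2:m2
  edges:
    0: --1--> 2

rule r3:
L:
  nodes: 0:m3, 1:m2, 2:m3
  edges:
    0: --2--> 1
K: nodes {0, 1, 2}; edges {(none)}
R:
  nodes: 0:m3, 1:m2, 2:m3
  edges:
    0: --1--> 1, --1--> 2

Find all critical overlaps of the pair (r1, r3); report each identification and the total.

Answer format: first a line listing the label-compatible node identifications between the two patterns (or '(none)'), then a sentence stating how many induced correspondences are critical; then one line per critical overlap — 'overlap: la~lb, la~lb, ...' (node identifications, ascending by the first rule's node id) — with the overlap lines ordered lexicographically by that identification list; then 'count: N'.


label-compatible node identifications between L(r1) and L(r3): 0~1, 1~1
1 of the induced correspondences is a critical overlap of r1 and r3.
overlap: 1~1
count: 1


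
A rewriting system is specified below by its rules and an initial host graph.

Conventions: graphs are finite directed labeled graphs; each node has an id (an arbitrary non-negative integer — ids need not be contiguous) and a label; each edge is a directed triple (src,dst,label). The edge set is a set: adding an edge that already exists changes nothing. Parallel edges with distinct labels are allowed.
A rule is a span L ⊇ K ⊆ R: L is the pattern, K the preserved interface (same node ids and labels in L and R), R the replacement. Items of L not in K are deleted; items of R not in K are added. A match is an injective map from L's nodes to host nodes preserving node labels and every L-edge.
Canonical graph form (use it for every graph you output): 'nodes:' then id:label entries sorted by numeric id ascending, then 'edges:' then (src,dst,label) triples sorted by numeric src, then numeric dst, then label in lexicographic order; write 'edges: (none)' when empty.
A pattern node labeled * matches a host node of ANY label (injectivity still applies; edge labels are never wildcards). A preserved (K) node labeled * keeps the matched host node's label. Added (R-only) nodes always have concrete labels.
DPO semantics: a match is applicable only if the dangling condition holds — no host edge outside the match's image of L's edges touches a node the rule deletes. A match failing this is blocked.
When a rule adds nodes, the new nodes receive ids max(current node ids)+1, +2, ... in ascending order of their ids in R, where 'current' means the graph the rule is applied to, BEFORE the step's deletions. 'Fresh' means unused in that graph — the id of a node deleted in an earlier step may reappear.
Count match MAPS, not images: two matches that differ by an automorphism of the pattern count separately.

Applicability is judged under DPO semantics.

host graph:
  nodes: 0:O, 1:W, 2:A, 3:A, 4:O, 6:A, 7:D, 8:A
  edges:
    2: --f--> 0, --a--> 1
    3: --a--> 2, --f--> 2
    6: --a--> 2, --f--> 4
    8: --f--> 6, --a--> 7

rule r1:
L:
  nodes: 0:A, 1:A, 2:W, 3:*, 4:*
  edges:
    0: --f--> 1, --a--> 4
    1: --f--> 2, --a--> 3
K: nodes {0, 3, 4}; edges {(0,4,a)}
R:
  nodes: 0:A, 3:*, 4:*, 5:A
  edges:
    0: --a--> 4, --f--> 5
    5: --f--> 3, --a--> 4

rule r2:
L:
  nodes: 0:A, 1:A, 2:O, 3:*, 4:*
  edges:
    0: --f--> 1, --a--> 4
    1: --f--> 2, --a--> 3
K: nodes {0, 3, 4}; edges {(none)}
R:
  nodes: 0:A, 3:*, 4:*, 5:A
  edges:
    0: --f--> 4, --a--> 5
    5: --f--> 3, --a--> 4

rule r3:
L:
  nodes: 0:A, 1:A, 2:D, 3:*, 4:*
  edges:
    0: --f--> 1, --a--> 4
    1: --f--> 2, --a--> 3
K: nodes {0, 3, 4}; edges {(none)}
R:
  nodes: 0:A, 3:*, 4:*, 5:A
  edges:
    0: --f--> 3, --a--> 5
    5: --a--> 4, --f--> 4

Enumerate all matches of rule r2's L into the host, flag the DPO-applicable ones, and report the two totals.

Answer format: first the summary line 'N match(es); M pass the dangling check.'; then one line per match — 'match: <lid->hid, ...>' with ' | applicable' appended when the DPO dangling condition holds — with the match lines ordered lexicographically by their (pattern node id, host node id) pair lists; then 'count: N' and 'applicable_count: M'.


1 match(es); 1 pass the dangling check.
match: 0->8, 1->6, 2->4, 3->2, 4->7 | applicable
count: 1
applicable_count: 1


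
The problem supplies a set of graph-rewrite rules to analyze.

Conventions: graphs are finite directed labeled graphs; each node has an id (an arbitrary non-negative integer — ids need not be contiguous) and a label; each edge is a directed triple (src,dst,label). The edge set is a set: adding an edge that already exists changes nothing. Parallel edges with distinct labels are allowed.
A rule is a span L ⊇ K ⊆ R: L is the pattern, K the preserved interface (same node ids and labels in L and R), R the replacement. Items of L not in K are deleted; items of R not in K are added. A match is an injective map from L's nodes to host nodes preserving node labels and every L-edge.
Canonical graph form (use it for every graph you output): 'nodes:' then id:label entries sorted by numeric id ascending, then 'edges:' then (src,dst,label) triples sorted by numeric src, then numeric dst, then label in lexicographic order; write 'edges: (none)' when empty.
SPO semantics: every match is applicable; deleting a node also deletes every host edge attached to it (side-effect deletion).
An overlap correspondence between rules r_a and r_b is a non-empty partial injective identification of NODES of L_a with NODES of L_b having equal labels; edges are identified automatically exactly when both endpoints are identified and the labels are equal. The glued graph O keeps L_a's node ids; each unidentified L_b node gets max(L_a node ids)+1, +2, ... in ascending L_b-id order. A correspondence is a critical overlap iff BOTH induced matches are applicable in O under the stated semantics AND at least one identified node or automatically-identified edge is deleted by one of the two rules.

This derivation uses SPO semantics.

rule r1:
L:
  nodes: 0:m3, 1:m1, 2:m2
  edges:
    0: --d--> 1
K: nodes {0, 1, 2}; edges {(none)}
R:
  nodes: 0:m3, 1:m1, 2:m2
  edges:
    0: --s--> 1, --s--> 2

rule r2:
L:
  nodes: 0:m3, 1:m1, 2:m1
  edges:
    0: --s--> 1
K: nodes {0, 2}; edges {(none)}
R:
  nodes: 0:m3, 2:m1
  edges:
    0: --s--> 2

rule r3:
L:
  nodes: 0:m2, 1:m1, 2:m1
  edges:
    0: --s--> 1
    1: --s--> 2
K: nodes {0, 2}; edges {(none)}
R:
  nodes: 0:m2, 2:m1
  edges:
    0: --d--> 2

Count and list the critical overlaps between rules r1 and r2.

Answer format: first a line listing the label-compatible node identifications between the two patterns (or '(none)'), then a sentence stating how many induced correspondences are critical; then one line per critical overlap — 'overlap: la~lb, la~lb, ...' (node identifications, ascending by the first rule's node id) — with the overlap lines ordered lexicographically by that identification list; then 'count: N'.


label-compatible node identifications between L(r1) and L(r2): 0~0, 1~1, 1~2
2 of the induced correspondences are critical overlaps of r1 and r2.
overlap: 0~0, 1~1
overlap: 1~1
count: 2


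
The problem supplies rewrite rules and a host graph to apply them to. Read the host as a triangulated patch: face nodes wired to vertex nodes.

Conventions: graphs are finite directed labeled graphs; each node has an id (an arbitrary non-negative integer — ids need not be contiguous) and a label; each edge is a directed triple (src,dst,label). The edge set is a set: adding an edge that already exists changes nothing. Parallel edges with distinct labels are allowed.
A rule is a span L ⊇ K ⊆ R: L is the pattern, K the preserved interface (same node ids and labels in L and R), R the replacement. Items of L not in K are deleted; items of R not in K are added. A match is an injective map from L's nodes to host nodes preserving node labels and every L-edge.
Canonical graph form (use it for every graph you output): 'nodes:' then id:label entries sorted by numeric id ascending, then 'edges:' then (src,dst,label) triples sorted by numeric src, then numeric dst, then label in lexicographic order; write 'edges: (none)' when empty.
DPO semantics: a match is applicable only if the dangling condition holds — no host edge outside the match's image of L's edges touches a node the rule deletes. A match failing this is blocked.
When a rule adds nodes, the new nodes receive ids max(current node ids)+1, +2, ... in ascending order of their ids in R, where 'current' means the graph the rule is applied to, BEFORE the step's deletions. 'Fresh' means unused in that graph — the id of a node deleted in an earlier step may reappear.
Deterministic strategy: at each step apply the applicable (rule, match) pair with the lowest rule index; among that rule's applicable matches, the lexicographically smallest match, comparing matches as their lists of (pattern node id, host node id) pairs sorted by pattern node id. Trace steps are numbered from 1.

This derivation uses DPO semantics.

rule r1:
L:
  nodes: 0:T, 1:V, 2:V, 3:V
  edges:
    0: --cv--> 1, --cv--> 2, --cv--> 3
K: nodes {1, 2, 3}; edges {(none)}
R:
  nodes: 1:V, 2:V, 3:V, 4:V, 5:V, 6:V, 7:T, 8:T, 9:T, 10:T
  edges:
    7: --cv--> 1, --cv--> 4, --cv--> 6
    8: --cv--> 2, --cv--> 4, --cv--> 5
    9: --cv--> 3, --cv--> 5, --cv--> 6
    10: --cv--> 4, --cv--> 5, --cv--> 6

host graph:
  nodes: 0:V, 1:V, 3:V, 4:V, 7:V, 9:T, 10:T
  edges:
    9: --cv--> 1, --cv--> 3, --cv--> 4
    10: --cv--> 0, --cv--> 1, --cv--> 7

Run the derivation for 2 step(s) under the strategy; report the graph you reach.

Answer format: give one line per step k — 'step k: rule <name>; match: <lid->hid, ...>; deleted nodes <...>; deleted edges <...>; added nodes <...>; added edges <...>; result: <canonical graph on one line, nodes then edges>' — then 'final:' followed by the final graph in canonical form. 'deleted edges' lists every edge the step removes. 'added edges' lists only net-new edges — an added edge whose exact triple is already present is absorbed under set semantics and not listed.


step 1: rule r1; match: 0->9, 1->1, 2->3, 3->4; deleted nodes 9; deleted edges (9,1,cv); (9,3,cv); (9,4,cv); added nodes 11, 12, 13, 14, 15, 16, 17; added edges (14,1,cv); (14,11,cv); (14,13,cv); (15,3,cv); (15,11,cv); (15,12,cv); (16,4,cv); (16,12,cv); (16,13,cv); (17,11,cv); (17,12,cv); (17,13,cv); result: nodes: 0:V, 1:V, 3:V, 4:V, 7:V, 10:T, 11:V, 12:V, 13:V, 14:T, 15:T, 16:T, 17:T edges: (10,0,cv); (10,1,cv); (10,7,cv); (14,1,cv); (14,11,cv); (14,13,cv); (15,3,cv); (15,11,cv); (15,12,cv); (16,4,cv); (16,12,cv); (16,13,cv); (17,11,cv); (17,12,cv); (17,13,cv)
step 2: rule r1; match: 0->10, 1->0, 2->1, 3->7; deleted nodes 10; deleted edges (10,0,cv); (10,1,cv); (10,7,cv); added nodes 18, 19, 20, 21, 22, 23, 24; added edges (21,0,cv); (21,18,cv); (21,20,cv); (22,1,cv); (22,18,cv); (22,19,cv); (23,7,cv); (23,19,cv); (23,20,cv); (24,18,cv); (24,19,cv); (24,20,cv); result: nodes: 0:V, 1:V, 3:V, 4:V, 7:V, 11:V, 12:V, 13:V, 14:T, 15:T, 16:T, 17:T, 18:V, 19:V, 20:V, 21:T, 22:T, 23:T, 24:T edges: (14,1,cv); (14,11,cv); (14,13,cv); (15,3,cv); (15,11,cv); (15,12,cv); (16,4,cv); (16,12,cv); (16,13,cv); (17,11,cv); (17,12,cv); (17,13,cv); (21,0,cv); (21,18,cv); (21,20,cv); (22,1,cv); (22,18,cv); (22,19,cv); (23,7,cv); (23,19,cv); (23,20,cv); (24,18,cv); (24,19,cv); (24,20,cv)
final:
nodes: 0:V, 1:V, 3:V, 4:V, 7:V, 11:V, 12:V, 13:V, 14:T, 15:T, 16:T, 17:T, 18:V, 19:V, 20:V, 21:T, 22:T, 23:T, 24:T
edges: (14,1,cv); (14,11,cv); (14,13,cv); (15,3,cv); (15,11,cv); (15,12,cv); (16,4,cv); (16,12,cv); (16,13,cv); (17,11,cv); (17,12,cv); (17,13,cv); (21,0,cv); (21,18,cv); (21,20,cv); (22,1,cv); (22,18,cv); (22,19,cv); (23,7,cv); (23,19,cv); (23,20,cv); (24,18,cv); (24,19,cv); (24,20,cv)


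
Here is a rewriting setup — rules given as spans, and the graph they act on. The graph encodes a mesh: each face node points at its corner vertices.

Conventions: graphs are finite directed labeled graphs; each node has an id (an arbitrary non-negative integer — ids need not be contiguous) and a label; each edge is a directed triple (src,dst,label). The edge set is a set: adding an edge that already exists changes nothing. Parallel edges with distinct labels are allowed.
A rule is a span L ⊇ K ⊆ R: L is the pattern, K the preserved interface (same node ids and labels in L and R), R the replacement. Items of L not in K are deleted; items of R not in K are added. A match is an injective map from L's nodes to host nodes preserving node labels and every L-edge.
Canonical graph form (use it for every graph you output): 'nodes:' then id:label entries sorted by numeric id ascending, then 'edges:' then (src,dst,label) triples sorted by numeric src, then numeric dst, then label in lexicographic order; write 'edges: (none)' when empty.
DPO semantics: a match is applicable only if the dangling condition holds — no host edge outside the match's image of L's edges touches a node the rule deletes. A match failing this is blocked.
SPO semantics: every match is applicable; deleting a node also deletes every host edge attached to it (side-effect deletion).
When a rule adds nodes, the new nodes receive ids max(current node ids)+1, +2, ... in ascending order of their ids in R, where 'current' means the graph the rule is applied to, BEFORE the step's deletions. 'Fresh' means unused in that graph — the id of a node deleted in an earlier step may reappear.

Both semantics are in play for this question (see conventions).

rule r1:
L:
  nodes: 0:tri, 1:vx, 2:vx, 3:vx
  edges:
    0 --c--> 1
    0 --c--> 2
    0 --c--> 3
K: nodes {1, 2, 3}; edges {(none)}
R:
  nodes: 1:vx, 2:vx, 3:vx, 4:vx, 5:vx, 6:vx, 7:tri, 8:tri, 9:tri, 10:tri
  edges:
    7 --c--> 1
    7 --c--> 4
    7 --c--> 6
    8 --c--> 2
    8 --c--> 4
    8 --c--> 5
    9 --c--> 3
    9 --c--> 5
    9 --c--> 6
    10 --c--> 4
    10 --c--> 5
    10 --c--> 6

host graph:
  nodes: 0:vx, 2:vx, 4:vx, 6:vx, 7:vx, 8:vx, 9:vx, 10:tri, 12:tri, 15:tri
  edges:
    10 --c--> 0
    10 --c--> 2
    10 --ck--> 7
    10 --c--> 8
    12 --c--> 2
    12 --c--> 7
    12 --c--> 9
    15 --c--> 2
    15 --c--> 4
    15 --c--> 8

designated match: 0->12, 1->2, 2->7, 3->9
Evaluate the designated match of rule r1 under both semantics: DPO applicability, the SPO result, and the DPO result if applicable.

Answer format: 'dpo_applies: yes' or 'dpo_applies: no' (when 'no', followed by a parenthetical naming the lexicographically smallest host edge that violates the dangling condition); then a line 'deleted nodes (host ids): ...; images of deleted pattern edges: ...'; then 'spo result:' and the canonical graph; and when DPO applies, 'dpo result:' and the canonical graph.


dpo_applies: yes
deleted nodes (host ids): 12; images of deleted pattern edges: (12,2,c); (12,7,c); (12,9,c)
spo result:
nodes: 0:vx, 2:vx, 4:vx, 6:vx, 7:vx, 8:vx, 9:vx, 10:tri, 15:tri, 16:vx, 17:vx, 18:vx, 19:tri, 20:tri, 21:tri, 22:tri
edges: (10,0,c); (10,2,c); (10,7,ck); (10,8,c); (15,2,c); (15,4,c); (15,8,c); (19,2,c); (19,16,c); (19,18,c); (20,7,c); (20,16,c); (20,17,c); (21,9,c); (21,17,c); (21,18,c); (22,16,c); (22,17,c); (22,18,c)
dpo result:
nodes: 0:vx, 2:vx, 4:vx, 6:vx, 7:vx, 8:vx, 9:vx, 10:tri, 15:tri, 16:vx, 17:vx, 18:vx, 19:tri, 20:tri, 21:tri, 22:tri
edges: (10,0,c); (10,2,c); (10,7,ck); (10,8,c); (15,2,c); (15,4,c); (15,8,c); (19,2,c); (19,16,c); (19,18,c); (20,7,c); (20,16,c); (20,17,c); (21,9,c); (21,17,c); (21,18,c); (22,16,c); (22,17,c); (22,18,c)


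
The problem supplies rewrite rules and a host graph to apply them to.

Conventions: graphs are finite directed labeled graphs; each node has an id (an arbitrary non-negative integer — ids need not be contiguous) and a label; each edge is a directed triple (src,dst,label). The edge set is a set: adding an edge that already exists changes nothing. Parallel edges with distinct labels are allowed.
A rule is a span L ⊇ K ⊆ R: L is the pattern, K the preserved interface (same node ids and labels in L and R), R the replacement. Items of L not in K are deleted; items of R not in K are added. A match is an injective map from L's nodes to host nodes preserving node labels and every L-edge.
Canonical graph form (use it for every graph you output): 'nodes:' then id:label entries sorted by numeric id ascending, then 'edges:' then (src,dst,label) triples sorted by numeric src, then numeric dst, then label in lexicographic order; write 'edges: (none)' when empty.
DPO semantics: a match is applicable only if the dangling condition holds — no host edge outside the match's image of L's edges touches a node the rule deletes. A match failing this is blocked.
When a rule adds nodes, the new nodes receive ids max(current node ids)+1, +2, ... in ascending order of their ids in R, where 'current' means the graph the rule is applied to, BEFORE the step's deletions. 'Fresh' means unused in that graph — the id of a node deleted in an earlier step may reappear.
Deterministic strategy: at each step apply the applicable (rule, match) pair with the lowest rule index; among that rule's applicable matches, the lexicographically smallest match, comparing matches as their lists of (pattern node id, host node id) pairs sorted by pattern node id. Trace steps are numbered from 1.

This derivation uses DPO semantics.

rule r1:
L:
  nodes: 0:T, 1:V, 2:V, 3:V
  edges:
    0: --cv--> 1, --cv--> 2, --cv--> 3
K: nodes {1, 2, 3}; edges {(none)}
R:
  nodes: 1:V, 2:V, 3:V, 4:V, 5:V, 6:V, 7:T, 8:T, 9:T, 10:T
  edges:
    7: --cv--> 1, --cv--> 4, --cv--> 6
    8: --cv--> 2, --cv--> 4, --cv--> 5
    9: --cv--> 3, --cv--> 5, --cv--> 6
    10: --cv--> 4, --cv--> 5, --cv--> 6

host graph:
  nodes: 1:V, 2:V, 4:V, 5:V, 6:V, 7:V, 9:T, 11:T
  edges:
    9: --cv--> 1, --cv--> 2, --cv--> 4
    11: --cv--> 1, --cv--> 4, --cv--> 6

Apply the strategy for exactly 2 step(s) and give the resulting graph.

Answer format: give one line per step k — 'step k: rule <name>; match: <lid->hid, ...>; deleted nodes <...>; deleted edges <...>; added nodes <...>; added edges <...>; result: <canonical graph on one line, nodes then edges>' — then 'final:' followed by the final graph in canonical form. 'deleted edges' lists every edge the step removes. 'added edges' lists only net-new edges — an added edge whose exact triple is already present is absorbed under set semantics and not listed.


step 1: rule r1; match: 0->9, 1->1, 2->2, 3->4; deleted nodes 9; deleted edges (9,1,cv); (9,2,cv); (9,4,cv); added nodes 12, 13, 14, 15, 16, 17, 18; added edges (15,1,cv); (15,12,cv); (15,14,cv); (16,2,cv); (16,12,cv); (16,13,cv); (17,4,cv); (17,13,cv); (17,14,cv); (18,12,cv); (18,13,cv); (18,14,cv); result: nodes: 1:V, 2:V, 4:V, 5:V, 6:V, 7:V, 11:T, 12:V, 13:V, 14:V, 15:T, 16:T, 17:T, 18:T edges: (11,1,cv); (11,4,cv); (11,6,cv); (15,1,cv); (15,12,cv); (15,14,cv); (16,2,cv); (16,12,cv); (16,13,cv); (17,4,cv); (17,13,cv); (17,14,cv); (18,12,cv); (18,13,cv); (18,14,cv)
step 2: rule r1; match: 0->11, 1->1, 2->4, 3->6; deleted nodes 11; deleted edges (11,1,cv); (11,4,cv); (11,6,cv); added nodes 19, 20, 21, 22, 23, 24, 25; added edges (22,1,cv); (22,19,cv); (22,21,cv); (23,4,cv); (23,19,cv); (23,20,cv); (24,6,cv); (24,20,cv); (24,21,cv); (25,19,cv); (25,20,cv); (25,21,cv); result: nodes: 1:V, 2:V, 4:V, 5:V, 6:V, 7:V, 12:V, 13:V, 14:V, 15:T, 16:T, 17:T, 18:T, 19:V, 20:V, 21:V, 22:T, 23:T, 24:T, 25:T edges: (15,1,cv); (15,12,cv); (15,14,cv); (16,2,cv); (16,12,cv); (16,13,cv); (17,4,cv); (17,13,cv); (17,14,cv); (18,12,cv); (18,13,cv); (18,14,cv); (22,1,cv); (22,19,cv); (22,21,cv); (23,4,cv); (23,19,cv); (23,20,cv); (24,6,cv); (24,20,cv); (24,21,cv); (25,19,cv); (25,20,cv); (25,21,cv)
final:
nodes: 1:V, 2:V, 4:V, 5:V, 6:V, 7:V, 12:V, 13:V, 14:V, 15:T, 16:T, 17:T, 18:T, 19:V, 20:V, 21:V, 22:T, 23:T, 24:T, 25:T
edges: (15,1,cv); (15,12,cv); (15,14,cv); (16,2,cv); (16,12,cv); (16,13,cv); (17,4,cv); (17,13,cv); (17,14,cv); (18,12,cv); (18,13,cv); (18,14,cv); (22,1,cv); (22,19,cv); (22,21,cv); (23,4,cv); (23,19,cv); (23,20,cv); (24,6,cv); (24,20,cv); (24,21,cv); (25,19,cv); (25,20,cv); (25,21,cv)


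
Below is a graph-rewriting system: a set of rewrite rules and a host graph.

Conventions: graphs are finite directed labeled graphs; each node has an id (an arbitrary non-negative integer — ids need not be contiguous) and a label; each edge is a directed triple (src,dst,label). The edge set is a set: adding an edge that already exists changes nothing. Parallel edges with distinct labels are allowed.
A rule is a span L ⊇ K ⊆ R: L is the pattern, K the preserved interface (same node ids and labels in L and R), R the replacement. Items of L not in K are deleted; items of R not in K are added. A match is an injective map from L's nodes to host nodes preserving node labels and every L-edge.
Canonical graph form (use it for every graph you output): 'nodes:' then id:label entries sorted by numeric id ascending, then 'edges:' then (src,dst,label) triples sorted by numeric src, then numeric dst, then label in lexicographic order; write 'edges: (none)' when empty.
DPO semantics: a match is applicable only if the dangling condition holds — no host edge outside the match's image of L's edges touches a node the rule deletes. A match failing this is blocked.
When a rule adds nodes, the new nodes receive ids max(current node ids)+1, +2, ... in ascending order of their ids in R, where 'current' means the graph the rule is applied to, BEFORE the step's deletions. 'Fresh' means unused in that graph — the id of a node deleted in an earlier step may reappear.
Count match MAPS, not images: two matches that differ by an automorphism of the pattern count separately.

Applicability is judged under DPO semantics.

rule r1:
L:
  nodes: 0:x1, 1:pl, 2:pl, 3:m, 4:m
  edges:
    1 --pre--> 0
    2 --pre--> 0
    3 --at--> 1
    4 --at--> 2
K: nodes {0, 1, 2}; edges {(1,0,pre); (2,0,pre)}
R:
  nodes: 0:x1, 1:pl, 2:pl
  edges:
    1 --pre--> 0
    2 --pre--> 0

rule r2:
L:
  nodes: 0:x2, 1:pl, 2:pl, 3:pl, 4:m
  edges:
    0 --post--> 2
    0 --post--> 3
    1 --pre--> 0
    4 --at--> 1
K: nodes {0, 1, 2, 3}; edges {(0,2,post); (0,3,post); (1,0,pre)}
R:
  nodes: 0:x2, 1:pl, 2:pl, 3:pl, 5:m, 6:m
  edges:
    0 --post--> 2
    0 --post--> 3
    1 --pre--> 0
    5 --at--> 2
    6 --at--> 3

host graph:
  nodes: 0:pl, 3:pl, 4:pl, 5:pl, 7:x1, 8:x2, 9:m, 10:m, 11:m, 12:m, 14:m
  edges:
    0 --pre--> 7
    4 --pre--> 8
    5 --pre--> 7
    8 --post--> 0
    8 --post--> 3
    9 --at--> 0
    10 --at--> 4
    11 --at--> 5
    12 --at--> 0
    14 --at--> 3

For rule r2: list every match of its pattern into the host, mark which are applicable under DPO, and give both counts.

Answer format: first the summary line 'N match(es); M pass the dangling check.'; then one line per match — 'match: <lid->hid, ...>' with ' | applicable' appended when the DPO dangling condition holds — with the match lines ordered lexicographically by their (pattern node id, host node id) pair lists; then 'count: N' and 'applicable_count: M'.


2 match(es); 2 pass the dangling check.
match: 0->8, 1->4, 2->0, 3->3, 4->10 | applicable
match: 0->8, 1->4, 2->3, 3->0, 4->10 | applicable
count: 2
applicable_count: 2


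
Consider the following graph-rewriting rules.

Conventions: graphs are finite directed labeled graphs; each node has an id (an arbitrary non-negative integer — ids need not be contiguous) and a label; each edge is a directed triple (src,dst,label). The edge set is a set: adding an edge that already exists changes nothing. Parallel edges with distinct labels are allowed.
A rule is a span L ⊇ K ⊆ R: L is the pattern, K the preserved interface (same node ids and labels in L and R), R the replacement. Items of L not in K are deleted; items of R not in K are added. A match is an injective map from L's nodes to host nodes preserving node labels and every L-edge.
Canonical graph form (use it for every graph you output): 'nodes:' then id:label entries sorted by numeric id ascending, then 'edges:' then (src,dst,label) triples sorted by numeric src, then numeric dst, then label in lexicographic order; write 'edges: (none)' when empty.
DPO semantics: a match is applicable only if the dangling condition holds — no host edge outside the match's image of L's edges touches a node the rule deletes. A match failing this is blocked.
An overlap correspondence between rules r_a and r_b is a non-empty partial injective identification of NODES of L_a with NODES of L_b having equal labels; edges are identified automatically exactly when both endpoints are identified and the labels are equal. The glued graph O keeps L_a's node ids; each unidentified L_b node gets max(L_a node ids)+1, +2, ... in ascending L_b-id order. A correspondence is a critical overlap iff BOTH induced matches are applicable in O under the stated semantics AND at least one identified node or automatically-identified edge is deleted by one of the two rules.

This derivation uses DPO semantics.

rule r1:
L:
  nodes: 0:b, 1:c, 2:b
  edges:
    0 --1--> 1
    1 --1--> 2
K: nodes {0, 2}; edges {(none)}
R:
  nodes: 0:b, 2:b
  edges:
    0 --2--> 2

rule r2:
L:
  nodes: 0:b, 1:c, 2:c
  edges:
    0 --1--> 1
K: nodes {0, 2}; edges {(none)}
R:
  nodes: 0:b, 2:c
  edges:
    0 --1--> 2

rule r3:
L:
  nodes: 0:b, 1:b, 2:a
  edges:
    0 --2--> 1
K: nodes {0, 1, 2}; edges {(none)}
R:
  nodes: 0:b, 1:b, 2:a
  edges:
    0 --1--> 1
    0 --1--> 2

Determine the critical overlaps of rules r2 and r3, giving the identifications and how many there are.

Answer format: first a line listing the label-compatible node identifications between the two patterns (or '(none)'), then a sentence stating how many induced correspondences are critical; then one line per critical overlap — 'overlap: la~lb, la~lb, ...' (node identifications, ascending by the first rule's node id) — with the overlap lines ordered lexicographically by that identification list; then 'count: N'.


label-compatible node identifications between L(r2) and L(r3): 0~0, 0~1
0 of the induced correspondences are critical overlaps of r2 and r3.
count: 0


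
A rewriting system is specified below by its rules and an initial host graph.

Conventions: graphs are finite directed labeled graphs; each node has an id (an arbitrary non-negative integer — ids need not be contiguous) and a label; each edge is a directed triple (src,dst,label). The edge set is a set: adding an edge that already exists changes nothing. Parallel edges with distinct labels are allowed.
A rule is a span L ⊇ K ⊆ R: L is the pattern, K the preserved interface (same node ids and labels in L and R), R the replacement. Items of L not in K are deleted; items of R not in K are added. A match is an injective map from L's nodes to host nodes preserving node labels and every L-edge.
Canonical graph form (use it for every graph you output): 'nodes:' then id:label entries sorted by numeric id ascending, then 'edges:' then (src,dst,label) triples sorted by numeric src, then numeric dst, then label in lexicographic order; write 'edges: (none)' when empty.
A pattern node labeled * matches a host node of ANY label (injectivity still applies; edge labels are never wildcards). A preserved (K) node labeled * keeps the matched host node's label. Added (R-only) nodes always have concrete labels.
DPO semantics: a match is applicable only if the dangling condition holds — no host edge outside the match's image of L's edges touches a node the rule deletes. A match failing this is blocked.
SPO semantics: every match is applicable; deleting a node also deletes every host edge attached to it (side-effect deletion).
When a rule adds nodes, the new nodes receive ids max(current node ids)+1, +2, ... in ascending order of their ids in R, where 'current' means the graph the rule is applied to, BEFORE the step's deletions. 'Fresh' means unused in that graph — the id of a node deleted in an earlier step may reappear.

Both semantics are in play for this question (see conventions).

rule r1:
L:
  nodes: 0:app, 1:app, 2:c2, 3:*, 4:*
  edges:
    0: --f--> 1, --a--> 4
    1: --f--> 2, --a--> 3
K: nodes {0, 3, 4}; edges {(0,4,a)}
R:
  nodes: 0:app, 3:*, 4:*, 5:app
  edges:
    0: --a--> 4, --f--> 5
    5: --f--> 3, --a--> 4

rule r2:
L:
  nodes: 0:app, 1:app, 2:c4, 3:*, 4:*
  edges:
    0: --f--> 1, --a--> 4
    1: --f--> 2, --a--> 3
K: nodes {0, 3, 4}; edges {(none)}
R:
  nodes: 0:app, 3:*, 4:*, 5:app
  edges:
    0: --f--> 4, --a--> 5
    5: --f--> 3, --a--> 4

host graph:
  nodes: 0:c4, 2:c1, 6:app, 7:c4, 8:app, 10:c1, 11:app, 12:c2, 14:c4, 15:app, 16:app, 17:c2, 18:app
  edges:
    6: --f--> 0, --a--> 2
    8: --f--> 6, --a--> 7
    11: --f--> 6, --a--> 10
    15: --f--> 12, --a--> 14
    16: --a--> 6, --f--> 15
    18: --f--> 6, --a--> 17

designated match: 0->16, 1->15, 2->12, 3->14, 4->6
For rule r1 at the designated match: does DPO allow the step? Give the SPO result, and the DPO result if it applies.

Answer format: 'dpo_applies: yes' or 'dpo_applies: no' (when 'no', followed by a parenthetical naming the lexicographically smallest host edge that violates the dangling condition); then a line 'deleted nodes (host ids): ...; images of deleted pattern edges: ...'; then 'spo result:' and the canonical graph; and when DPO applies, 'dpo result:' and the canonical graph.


dpo_applies: yes
deleted nodes (host ids): 12, 15; images of deleted pattern edges: (15,12,f); (15,14,a); (16,15,f)
spo result:
nodes: 0:c4, 2:c1, 6:app, 7:c4, 8:app, 10:c1, 11:app, 14:c4, 16:app, 17:c2, 18:app, 19:app
edges: (6,0,f); (6,2,a); (8,6,f); (8,7,a); (11,6,f); (11,10,a); (16,6,a); (16,19,f); (18,6,f); (18,17,a); (19,6,a); (19,14,f)
dpo result:
nodes: 0:c4, 2:c1, 6:app, 7:c4, 8:app, 10:c1, 11:app, 14:c4, 16:app, 17:c2, 18:app, 19:app
edges: (6,0,f); (6,2,a); (8,6,f); (8,7,a); (11,6,f); (11,10,a); (16,6,a); (16,19,f); (18,6,f); (18,17,a); (19,6,a); (19,14,f)


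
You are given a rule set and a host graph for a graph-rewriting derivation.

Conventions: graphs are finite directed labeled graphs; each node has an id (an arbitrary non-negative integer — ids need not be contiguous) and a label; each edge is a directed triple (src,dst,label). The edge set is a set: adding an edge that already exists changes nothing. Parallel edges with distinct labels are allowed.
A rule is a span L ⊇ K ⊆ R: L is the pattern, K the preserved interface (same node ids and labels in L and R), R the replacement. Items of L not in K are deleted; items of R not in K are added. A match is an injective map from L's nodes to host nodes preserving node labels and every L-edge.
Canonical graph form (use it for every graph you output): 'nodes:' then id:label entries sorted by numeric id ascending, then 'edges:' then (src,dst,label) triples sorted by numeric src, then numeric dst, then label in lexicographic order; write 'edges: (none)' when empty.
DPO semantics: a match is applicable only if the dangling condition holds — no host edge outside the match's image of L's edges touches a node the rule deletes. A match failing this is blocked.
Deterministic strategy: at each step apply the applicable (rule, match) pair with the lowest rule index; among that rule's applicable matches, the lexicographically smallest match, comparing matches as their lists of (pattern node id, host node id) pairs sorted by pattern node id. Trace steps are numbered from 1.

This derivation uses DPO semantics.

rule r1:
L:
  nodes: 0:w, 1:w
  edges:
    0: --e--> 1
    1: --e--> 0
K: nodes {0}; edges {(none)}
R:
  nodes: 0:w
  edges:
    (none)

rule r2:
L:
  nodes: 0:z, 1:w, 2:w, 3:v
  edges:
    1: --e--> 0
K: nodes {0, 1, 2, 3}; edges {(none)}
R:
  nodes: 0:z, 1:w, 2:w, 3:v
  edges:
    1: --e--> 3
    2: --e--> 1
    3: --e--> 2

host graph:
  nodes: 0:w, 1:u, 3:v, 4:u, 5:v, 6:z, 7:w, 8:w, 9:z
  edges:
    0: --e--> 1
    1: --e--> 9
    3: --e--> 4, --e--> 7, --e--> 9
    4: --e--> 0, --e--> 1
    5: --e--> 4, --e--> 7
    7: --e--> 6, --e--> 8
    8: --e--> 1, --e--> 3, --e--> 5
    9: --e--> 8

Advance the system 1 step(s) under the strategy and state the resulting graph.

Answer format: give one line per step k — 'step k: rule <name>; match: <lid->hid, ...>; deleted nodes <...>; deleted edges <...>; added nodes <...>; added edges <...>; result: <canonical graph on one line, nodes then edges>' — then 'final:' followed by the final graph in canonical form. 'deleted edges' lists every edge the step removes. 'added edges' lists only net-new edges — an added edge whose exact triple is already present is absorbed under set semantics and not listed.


step 1: rule r2; match: 0->6, 1->7, 2->0, 3->3; deleted nodes (none); deleted edges (7,6,e); added nodes (none); added edges (0,7,e); (3,0,e); (7,3,e); result: nodes: 0:w, 1:u, 3:v, 4:u, 5:v, 6:z, 7:w, 8:w, 9:z edges: (0,1,e); (0,7,e); (1,9,e); (3,0,e); (3,4,e); (3,7,e); (3,9,e); (4,0,e); (4,1,e); (5,4,e); (5,7,e); (7,3,e); (7,8,e); (8,1,e); (8,3,e); (8,5,e); (9,8,e)
final:
nodes: 0:w, 1:u, 3:v, 4:u, 5:v, 6:z, 7:w, 8:w, 9:z
edges: (0,1,e); (0,7,e); (1,9,e); (3,0,e); (3,4,e); (3,7,e); (3,9,e); (4,0,e); (4,1,e); (5,4,e); (5,7,e); (7,3,e); (7,8,e); (8,1,e); (8,3,e); (8,5,e); (9,8,e)
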